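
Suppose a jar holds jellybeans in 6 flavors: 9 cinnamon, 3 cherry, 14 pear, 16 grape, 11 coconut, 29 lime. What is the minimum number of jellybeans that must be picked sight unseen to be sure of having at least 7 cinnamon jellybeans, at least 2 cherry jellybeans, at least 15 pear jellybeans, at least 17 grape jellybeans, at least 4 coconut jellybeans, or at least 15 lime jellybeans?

Each of the 6 flavors has its own threshold; avoid all of them simultaneously.
The worst case stops just short of every target: 6 cinnamon, 1 cherry, 14 pear, 16 grape, 3 coconut, 14 lime — 6 + 1 + 14 + 16 + 3 + 14 = 54 jellybeans.
One more jellybean must push some flavor to its target, so 54 + 1 = 55.

55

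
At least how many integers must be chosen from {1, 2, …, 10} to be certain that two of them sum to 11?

Partition {1, …, 10} into 5 pairs: {1,10}, {2,9}, …, {5,6}.
Choosing 5 integers — say the integers 1 through 5 — takes one from each pair and avoids the property.
Choosing 6 forces two into the same pair by pigeonhole, and those sum to 11. So 6.

6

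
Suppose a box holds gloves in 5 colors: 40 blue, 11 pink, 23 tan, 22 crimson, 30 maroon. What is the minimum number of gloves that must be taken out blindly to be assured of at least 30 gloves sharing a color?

115

In the worst case we take at most 29 of each color, but all 11 pink, all 23 tan, and all 22 crimson (fewer than 29), giving 29 + 11 + 23 + 22 + 29 = 114.
One more glove then forces some color to 30, so 114 + 1 = 115.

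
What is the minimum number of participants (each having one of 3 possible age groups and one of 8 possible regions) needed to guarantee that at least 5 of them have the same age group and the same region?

97

There are 3 × 8 = 24 (age group, region) combinations acting as pigeonholes.
With 24 × 4 = 96 participants we could place exactly 4 in each, with no (age group, region) pair reaching 5.
One more forces some (age group, region) pair to hold 5, so 96 + 1 = 97.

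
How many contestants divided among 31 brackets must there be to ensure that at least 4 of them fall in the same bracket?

There are 31 brackets acting as pigeonholes.
With 31 × 3 = 93 contestants we could place exactly 3 in each, with no class reaching 4.
One more forces some class to hold 4, so 93 + 1 = 94.

94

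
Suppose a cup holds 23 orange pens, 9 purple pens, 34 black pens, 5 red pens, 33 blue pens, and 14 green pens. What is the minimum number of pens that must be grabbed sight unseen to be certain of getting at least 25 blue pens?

The worst case draws every non-blue pen first: 23 + 9 + 34 + 5 + 14 = 85.
The next 25 draws are then forced to be blue, giving 85 + 25 = 110.

110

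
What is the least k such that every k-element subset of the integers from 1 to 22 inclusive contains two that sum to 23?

12

Partition {1, …, 22} into 11 pairs: {1,22}, {2,21}, …, {11,12}.
Choosing 11 integers — say the integers 1 through 11 — takes one from each pair and avoids the property.
Choosing 12 forces two into the same pair by pigeonhole, and those sum to 23. So 12.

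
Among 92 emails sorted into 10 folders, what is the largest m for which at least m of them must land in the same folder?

10

The 92 emails fall into 10 folders.
If each of the 10 folders held at most 9, the total would be at most 10 × 9 = 90 < 92, a contradiction.
So at least one holds ⌈92/10⌉ = 10.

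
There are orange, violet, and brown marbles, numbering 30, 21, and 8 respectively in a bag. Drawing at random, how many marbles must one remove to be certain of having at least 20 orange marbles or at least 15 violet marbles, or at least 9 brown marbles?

42

The worst case stops just short of every target: 19 orange, 14 violet, 8 brown — 19 + 14 + 8 = 41 marbles.
One more marble must push some color to its target, so 41 + 1 = 42.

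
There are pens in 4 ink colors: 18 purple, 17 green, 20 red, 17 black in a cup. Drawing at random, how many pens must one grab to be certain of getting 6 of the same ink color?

The worst case takes 5 pens of each ink color without reaching 6 of any: 4 × 5 = 20.
The next pen must bring some ink color to 6, so 20 + 1 = 21.

21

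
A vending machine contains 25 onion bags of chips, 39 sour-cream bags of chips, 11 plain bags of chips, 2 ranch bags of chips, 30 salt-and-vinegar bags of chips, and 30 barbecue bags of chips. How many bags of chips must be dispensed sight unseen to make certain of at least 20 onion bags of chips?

The worst case draws every non-onion bag of chips first: 39 + 11 + 2 + 30 + 30 = 112.
The next 20 draws are then forced to be onion, giving 112 + 20 = 132.

132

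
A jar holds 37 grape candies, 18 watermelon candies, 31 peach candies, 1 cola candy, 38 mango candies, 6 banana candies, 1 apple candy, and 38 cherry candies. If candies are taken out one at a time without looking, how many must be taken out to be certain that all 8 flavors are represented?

170

The hardest flavor to obtain is cola: we could draw every other candy first — 170 − 1 = 169 candies — without a single cola one.
The next draw must be cola, so 169 + 1 = 170.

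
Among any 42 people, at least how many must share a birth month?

If each of the 12 months of the year held at most 3, the total would be at most 12 × 3 = 36 < 42, a contradiction.
So at least one holds ⌈42/12⌉ = 4.

4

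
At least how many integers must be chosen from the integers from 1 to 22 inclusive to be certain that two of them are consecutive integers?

12

Partition {1, …, 22} into 11 pairs: {1,2}, {3,4}, …, {21,22}.
Choosing 11 integers — say the 11 even numbers 2, 4, …, 22 — takes one from each pair and avoids the property.
Choosing 12 forces two into the same pair by pigeonhole, and those are consecutive. So 12.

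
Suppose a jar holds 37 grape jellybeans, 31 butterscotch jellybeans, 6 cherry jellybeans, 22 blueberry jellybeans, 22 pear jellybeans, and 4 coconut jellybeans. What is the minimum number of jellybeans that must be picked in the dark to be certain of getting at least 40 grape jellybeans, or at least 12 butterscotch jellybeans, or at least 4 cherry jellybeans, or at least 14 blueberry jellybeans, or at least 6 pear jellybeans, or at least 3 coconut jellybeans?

The worst case stops just short of every target: all 37 grape, 11 butterscotch, 3 cherry, 13 blueberry, 5 pear, 2 coconut — 37 + 11 + 3 + 13 + 5 + 2 = 71 jellybeans.
One more jellybean must push some flavor to its target, so 71 + 1 = 72.

72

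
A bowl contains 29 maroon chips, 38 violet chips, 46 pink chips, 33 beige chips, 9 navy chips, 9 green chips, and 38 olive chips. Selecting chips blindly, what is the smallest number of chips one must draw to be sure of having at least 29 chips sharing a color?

Treat the 7 colors as pigeonholes.
In the worst case we take at most 28 of each color, but all 9 navy and all 9 green (fewer than 28), giving 28 + 28 + 28 + 28 + 9 + 9 + 28 = 158.
One more chip then forces some color to 29, so 158 + 1 = 159.

159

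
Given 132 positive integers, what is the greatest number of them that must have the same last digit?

14

The 132 positive integers fall into 10 possible last digits.
If each of the 10 possible last digits held at most 13, the total would be at most 10 × 13 = 130 < 132, a contradiction.
So at least one holds ⌈132/10⌉ = 14.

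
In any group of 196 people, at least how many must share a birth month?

17

There are 12 months of the year, which serve as the pigeonholes.
If each of the 12 months of the year held at most 16, the total would be at most 12 × 16 = 192 < 196, a contradiction.
So at least one holds ⌈196/12⌉ = 17.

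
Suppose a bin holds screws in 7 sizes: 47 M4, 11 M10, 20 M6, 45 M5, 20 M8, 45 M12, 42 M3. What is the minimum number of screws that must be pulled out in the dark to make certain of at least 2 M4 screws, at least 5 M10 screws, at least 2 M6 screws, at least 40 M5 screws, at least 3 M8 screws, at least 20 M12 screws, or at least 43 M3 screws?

109

The worst case stops just short of every target: 1 M4, 4 M10, 1 M6, 39 M5, 2 M8, 19 M12, 42 M3 — 1 + 4 + 1 + 39 + 2 + 19 + 42 = 108 screws.
One more screw must push some size to its target, so 108 + 1 = 109.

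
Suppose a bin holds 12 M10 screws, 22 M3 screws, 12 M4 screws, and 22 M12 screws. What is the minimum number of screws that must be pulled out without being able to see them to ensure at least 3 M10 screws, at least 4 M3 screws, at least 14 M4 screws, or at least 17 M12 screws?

34

The worst case stops just short of every target: 2 M10, 3 M3, all 12 M4, 16 M12 — 2 + 3 + 12 + 16 = 33 screws.
One more screw must push some size to its target, so 33 + 1 = 34.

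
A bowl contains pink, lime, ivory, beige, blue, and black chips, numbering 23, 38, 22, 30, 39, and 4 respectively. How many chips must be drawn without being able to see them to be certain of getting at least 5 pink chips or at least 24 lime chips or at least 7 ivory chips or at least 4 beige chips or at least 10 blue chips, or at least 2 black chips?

Each of the 6 colors has its own threshold; avoid all of them simultaneously.
The worst case stops just short of every target: 4 pink, 23 lime, 6 ivory, 3 beige, 9 blue, 1 black — 4 + 23 + 6 + 3 + 9 + 1 = 46 chips.
One more chip must push some color to its target, so 46 + 1 = 47.

47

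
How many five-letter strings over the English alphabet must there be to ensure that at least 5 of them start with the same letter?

There are 26 possible first letters acting as pigeonholes.
With 26 × 4 = 104 five-letter strings over the English alphabet we could place exactly 4 in each, with no class reaching 5.
One more forces some class to hold 5, so 104 + 1 = 105.

105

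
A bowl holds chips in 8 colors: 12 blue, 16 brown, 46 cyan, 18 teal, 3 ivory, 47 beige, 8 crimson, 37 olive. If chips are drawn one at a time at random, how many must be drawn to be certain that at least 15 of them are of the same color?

94

In the worst case we take at most 14 of each color, but all 12 blue, all 3 ivory, and all 8 crimson (fewer than 14), giving 12 + 14 + 14 + 14 + 3 + 14 + 8 + 14 = 93.
One more chip then forces some color to 15, so 93 + 1 = 94.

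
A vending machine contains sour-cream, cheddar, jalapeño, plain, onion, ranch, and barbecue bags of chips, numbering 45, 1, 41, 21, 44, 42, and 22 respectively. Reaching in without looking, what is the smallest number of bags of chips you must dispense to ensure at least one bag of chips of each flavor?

216

The hardest flavor to obtain is cheddar: we could draw every other bag of chips first — 216 − 1 = 215 bags of chips — without a single cheddar one.
The next draw must be cheddar, so 215 + 1 = 216.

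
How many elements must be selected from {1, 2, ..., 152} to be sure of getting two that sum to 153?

Partition {1, …, 152} into 76 pairs: {1,152}, {2,151}, …, {76,77}.
Choosing 76 integers — say the integers 1 through 76 — takes one from each pair and avoids the property.
Choosing 77 forces two into the same pair by pigeonhole, and those sum to 153. So 77.

77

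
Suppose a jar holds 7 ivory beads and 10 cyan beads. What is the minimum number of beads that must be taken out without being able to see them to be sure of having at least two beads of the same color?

Treat the 2 colors as pigeonholes.
The worst case takes 1 bead of each color without reaching 2 of any: 2 × 1 = 2.
The next bead must bring some color to 2, so 2 + 1 = 3.

3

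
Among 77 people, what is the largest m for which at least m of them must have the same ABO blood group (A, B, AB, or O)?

20

There are 4 ABO blood groups, which serve as the pigeonholes.
If each of the 4 ABO blood groups held at most 19, the total would be at most 4 × 19 = 76 < 77, a contradiction.
So at least one holds ⌈77/4⌉ = 20.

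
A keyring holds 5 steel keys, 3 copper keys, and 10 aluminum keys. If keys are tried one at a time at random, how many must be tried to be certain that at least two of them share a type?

4

The worst case takes 1 key of each type without reaching 2 of any: 3 × 1 = 3.
The next key must bring some type to 2, so 3 + 1 = 4.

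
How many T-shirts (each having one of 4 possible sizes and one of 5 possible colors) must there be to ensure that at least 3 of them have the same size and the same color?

41

There are 4 × 5 = 20 (size, color) combinations acting as pigeonholes.
With 20 × 2 = 40 T-shirts we could place exactly 2 in each, with no (size, color) pair reaching 3.
One more forces some (size, color) pair to hold 3, so 40 + 1 = 41.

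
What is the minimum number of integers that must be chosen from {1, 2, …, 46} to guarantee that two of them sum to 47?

Partition {1, …, 46} into 23 pairs: {1,46}, {2,45}, …, {23,24}.
Choosing 23 integers — say the integers 1 through 23 — takes one from each pair and avoids the property.
Choosing 24 forces two into the same pair by pigeonhole, and those sum to 47. So 24.

24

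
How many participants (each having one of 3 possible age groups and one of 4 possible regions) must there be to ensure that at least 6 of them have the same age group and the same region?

There are 3 × 4 = 12 (age group, region) combinations acting as pigeonholes.
With 12 × 5 = 60 participants we could place exactly 5 in each, with no (age group, region) pair reaching 6.
One more forces some (age group, region) pair to hold 6, so 60 + 1 = 61.

61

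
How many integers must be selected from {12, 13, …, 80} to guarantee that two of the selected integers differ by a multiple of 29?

Group the integers by remainder mod 29; there are 29 residue classes, each nonempty in this range.
Choosing one from each class (29 integers) avoids any shared remainder.
One more choice must repeat a class, so two differ by a multiple of 29. Hence 29 + 1 = 30.

30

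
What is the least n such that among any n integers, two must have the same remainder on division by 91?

Two integers differ by a multiple of 91 exactly when they share a remainder mod 91.
There are 91 residue classes mod 91, so 91 integers can all lie in distinct classes.
One more integer must repeat a residue, giving a difference divisible by 91. So n = 91 + 1 = 92.

92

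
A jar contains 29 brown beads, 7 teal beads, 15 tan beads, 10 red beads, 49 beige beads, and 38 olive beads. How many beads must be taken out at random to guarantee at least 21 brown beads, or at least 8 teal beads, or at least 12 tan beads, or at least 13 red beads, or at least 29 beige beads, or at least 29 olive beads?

The worst case stops just short of every target: 20 brown, 7 teal, 11 tan, all 10 red, 28 beige, 28 olive — 20 + 7 + 11 + 10 + 28 + 28 = 104 beads.
One more bead must push some color to its target, so 104 + 1 = 105.

105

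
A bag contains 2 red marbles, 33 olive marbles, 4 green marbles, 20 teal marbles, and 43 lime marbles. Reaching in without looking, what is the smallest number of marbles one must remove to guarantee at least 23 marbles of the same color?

In the worst case we take at most 22 of each color, but all 2 red, all 4 green, and all 20 teal (fewer than 22), giving 2 + 22 + 4 + 20 + 22 = 70.
One more marble then forces some color to 23, so 70 + 1 = 71.

71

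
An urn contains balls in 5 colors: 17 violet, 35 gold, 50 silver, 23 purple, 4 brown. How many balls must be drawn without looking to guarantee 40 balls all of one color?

Treat the 5 colors as pigeonholes.
In the worst case we take at most 39 of each color, but all 17 violet, all 35 gold, all 23 purple, and all 4 brown (fewer than 39), giving 17 + 35 + 39 + 23 + 4 = 118.
One more ball then forces some color to 40, so 118 + 1 = 119.

119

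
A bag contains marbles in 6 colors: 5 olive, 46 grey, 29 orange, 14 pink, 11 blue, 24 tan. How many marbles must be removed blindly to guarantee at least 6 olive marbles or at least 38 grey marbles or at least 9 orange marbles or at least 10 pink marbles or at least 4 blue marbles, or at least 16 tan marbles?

Each of the 6 colors has its own threshold; avoid all of them simultaneously.
The worst case stops just short of every target: 5 olive, 37 grey, 8 orange, 9 pink, 3 blue, 15 tan — 5 + 37 + 8 + 9 + 3 + 15 = 77 marbles.
One more marble must push some color to its target, so 77 + 1 = 78.

78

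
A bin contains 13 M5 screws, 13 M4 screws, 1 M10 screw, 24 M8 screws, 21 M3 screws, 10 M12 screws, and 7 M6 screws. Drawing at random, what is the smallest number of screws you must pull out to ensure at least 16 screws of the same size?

75

In the worst case we take at most 15 of each size, but all 13 M5, all 13 M4, all 1 M10, all 10 M12, and all 7 M6 (fewer than 15), giving 13 + 13 + 1 + 15 + 15 + 10 + 7 = 74.
One more screw then forces some size to 16, so 74 + 1 = 75.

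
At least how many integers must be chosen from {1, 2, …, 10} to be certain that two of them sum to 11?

Partition {1, …, 10} into 5 pairs: {1,10}, {2,9}, …, {5,6}.
Choosing 5 integers — say the integers 1 through 5 — takes one from each pair and avoids the property.
Choosing 6 forces two into the same pair by pigeonhole, and those sum to 11. So 6.

6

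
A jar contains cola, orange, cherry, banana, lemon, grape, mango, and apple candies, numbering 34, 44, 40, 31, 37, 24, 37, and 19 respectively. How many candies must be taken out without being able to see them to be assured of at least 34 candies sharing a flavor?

240

In the worst case we take at most 33 of each flavor, but all 31 banana, all 24 grape, and all 19 apple (fewer than 33), giving 33 + 33 + 33 + 31 + 33 + 24 + 33 + 19 = 239.
One more candy then forces some flavor to 34, so 239 + 1 = 240.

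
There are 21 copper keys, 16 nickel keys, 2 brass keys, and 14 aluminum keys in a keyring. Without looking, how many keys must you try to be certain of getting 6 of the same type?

18

In the worst case we take at most 5 of each type, but all 2 brass (fewer than 5), giving 5 + 5 + 2 + 5 = 17.
One more key then forces some type to 6, so 17 + 1 = 18.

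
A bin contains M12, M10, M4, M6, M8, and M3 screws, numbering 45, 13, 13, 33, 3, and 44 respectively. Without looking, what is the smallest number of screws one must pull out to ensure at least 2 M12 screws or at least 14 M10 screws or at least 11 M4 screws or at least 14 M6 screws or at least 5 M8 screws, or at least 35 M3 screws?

The worst case stops just short of every target: 1 M12, 13 M10, 10 M4, 13 M6, all 3 M8, 34 M3 — 1 + 13 + 10 + 13 + 3 + 34 = 74 screws.
One more screw must push some size to its target, so 74 + 1 = 75.

75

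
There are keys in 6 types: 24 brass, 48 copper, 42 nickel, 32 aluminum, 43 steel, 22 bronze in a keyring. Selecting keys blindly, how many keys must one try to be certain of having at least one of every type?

The hardest type to obtain is bronze: we could draw every other key first — 211 − 22 = 189 keys — without a single bronze one.
The next draw must be bronze, so 189 + 1 = 190.

190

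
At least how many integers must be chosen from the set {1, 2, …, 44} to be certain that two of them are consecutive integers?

Partition {1, …, 44} into 22 pairs: {1,2}, {3,4}, …, {43,44}.
Choosing 22 integers — say the 22 even numbers 2, 4, …, 44 — takes one from each pair and avoids the property.
Choosing 23 forces two into the same pair by pigeonhole, and those are consecutive. So 23.

23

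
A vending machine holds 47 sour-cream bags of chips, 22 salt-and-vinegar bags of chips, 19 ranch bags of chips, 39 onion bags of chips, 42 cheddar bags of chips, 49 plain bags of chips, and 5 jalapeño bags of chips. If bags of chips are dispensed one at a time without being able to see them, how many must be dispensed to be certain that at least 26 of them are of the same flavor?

Treat the 7 flavors as pigeonholes.
In the worst case we take at most 25 of each flavor, but all 22 salt-and-vinegar, all 19 ranch, and all 5 jalapeño (fewer than 25), giving 25 + 22 + 19 + 25 + 25 + 25 + 5 = 146.
One more bag of chips then forces some flavor to 26, so 146 + 1 = 147.

147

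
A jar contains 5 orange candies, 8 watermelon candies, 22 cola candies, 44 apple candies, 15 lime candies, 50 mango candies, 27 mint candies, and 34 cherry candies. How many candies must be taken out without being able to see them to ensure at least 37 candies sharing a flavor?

In the worst case we take at most 36 of each flavor, but all 5 orange, all 8 watermelon, all 22 cola, all 15 lime, all 27 mint, and all 34 cherry (fewer than 36), giving 5 + 8 + 22 + 36 + 15 + 36 + 27 + 34 = 183.
One more candy then forces some flavor to 37, so 183 + 1 = 184.

184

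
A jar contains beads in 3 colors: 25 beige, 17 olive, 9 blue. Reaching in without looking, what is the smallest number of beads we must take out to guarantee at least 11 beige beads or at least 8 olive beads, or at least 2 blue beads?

19

The worst case stops just short of every target: 10 beige, 7 olive, 1 blue — 10 + 7 + 1 = 18 beads.
One more bead must push some color to its target, so 18 + 1 = 19.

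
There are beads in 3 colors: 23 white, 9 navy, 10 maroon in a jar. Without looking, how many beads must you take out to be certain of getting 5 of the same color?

The worst case takes 4 beads of each color without reaching 5 of any: 3 × 4 = 12.
The next bead must bring some color to 5, so 12 + 1 = 13.

13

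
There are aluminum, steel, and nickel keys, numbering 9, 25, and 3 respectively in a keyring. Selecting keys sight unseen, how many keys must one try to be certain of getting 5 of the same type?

Treat the 3 types as pigeonholes.
In the worst case we take at most 4 of each type, but all 3 nickel (fewer than 4), giving 4 + 4 + 3 = 11.
One more key then forces some type to 5, so 11 + 1 = 12.

12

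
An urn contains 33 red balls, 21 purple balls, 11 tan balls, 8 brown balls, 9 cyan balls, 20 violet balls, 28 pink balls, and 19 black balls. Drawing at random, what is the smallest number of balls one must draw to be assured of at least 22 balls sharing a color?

In the worst case we take at most 21 of each color, but all 11 tan, all 8 brown, all 9 cyan, all 20 violet, and all 19 black (fewer than 21), giving 21 + 21 + 11 + 8 + 9 + 20 + 21 + 19 = 130.
One more ball then forces some color to 22, so 130 + 1 = 131.

131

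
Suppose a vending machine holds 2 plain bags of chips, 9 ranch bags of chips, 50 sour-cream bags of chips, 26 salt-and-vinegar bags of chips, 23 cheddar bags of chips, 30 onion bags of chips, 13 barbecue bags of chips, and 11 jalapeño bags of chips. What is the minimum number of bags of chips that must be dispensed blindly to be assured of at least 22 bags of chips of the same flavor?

In the worst case we take at most 21 of each flavor, but all 2 plain, all 9 ranch, all 13 barbecue, and all 11 jalapeño (fewer than 21), giving 2 + 9 + 21 + 21 + 21 + 21 + 13 + 11 = 119.
One more bag of chips then forces some flavor to 22, so 119 + 1 = 120.

120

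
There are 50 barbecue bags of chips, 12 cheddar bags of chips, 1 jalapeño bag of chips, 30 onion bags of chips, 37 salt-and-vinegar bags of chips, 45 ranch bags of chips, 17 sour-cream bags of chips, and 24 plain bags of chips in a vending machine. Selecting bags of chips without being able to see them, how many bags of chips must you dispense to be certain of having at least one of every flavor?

216

The hardest flavor to obtain is jalapeño: we could draw every other bag of chips first — 216 − 1 = 215 bags of chips — without a single jalapeño one.
The next draw must be jalapeño, so 215 + 1 = 216.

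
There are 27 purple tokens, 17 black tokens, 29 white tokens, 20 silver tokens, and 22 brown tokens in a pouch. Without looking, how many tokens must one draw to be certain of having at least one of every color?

99

The hardest color to obtain is black: we could draw every other token first — 115 − 17 = 98 tokens — without a single black one.
The next draw must be black, so 98 + 1 = 99.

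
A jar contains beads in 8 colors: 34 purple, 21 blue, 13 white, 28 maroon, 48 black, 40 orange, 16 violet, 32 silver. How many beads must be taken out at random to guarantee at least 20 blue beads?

The worst case draws every non-blue bead first: 34 + 13 + 28 + 48 + 40 + 16 + 32 = 211.
The next 20 draws are then forced to be blue, giving 211 + 20 = 231.

231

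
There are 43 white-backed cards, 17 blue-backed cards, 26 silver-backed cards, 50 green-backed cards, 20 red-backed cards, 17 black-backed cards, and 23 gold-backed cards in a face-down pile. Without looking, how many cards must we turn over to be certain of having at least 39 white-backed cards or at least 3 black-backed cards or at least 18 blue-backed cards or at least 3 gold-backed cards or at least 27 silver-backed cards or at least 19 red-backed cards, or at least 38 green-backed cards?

The worst case stops just short of every target: 38 white-backed, 17 blue-backed, 26 silver-backed, 37 green-backed, 18 red-backed, 2 black-backed, 2 gold-backed — 38 + 17 + 26 + 37 + 18 + 2 + 2 = 140 cards.
One more card must push some back color to its target, so 140 + 1 = 141.

141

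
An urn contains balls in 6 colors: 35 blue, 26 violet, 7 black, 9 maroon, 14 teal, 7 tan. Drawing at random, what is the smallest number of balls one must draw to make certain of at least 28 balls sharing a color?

91

In the worst case we take at most 27 of each color, but all 26 violet, all 7 black, all 9 maroon, all 14 teal, and all 7 tan (fewer than 27), giving 27 + 26 + 7 + 9 + 14 + 7 = 90.
One more ball then forces some color to 28, so 90 + 1 = 91.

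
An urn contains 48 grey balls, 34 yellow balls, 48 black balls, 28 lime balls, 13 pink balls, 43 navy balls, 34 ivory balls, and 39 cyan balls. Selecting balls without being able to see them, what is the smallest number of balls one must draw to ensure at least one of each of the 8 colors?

The hardest color to obtain is pink: we could draw every other ball first — 287 − 13 = 274 balls — without a single pink one.
The next draw must be pink, so 274 + 1 = 275.

275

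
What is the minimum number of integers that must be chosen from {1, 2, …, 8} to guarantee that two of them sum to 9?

Partition {1, …, 8} into 4 pairs: {1,8}, {2,7}, …, {4,5}.
Choosing 4 integers — say the integers 1 through 4 — takes one from each pair and avoids the property.
Choosing 5 forces two into the same pair by pigeonhole, and those sum to 9. So 5.

5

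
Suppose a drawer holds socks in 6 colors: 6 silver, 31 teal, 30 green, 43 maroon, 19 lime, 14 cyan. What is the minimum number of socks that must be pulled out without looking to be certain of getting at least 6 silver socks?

The worst case draws every non-silver sock first: 31 + 30 + 43 + 19 + 14 = 137.
The next 6 draws are then forced to be silver, giving 137 + 6 = 143.

143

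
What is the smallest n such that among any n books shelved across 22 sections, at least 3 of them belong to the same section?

45

There are 22 sections acting as pigeonholes.
With 22 × 2 = 44 books we could place exactly 2 in each, with no class reaching 3.
One more forces some class to hold 3, so 44 + 1 = 45.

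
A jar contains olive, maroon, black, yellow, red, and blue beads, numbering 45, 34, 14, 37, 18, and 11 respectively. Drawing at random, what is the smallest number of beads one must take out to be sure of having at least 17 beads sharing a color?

In the worst case we take at most 16 of each color, but all 14 black and all 11 blue (fewer than 16), giving 16 + 16 + 14 + 16 + 16 + 11 = 89.
One more bead then forces some color to 17, so 89 + 1 = 90.

90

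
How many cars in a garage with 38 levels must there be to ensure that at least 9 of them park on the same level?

305

There are 38 levels acting as pigeonholes.
With 38 × 8 = 304 cars we could place exactly 8 in each, with no class reaching 9.
One more forces some class to hold 9, so 304 + 1 = 305.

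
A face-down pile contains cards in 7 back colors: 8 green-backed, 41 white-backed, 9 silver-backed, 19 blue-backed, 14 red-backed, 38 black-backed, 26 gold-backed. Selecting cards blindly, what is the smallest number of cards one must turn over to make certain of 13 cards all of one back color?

Treat the 7 back colors as pigeonholes.
In the worst case we take at most 12 of each back color, but all 8 green-backed and all 9 silver-backed (fewer than 12), giving 8 + 12 + 9 + 12 + 12 + 12 + 12 = 77.
One more card then forces some back color to 13, so 77 + 1 = 78.

78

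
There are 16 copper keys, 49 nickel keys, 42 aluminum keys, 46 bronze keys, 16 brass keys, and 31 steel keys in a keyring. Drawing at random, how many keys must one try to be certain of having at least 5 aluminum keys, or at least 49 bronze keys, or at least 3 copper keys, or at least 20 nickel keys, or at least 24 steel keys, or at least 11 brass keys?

105

The worst case stops just short of every target: 2 copper, 19 nickel, 4 aluminum, all 46 bronze, 10 brass, 23 steel — 2 + 19 + 4 + 46 + 10 + 23 = 104 keys.
One more key must push some type to its target, so 104 + 1 = 105.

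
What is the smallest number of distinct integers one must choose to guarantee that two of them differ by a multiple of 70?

Two integers differ by a multiple of 70 exactly when they share a remainder mod 70.
There are 70 residue classes mod 70, so 70 integers can all lie in distinct classes.
One more integer must repeat a residue, giving a difference divisible by 70. So n = 70 + 1 = 71.

71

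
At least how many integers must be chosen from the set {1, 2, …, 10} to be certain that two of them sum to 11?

Partition {1, …, 10} into 5 pairs: {1,10}, {2,9}, …, {5,6}.
Choosing 5 integers — say the integers 1 through 5 — takes one from each pair and avoids the property.
Choosing 6 forces two into the same pair by pigeonhole, and those sum to 11. So 6.

6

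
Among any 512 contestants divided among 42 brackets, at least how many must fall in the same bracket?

13

The 512 contestants fall into 42 brackets.
If each of the 42 brackets held at most 12, the total would be at most 42 × 12 = 504 < 512, a contradiction.
So at least one holds ⌈512/42⌉ = 13.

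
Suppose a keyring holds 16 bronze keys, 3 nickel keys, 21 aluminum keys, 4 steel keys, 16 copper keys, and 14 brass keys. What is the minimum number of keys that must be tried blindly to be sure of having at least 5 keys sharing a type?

In the worst case we take at most 4 of each type, but all 3 nickel (fewer than 4), giving 4 + 3 + 4 + 4 + 4 + 4 = 23.
One more key then forces some type to 5, so 23 + 1 = 24.

24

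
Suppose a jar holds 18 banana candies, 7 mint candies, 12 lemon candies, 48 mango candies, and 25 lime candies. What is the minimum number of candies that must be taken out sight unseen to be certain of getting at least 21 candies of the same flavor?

Treat the 5 flavors as pigeonholes.
In the worst case we take at most 20 of each flavor, but all 18 banana, all 7 mint, and all 12 lemon (fewer than 20), giving 18 + 7 + 12 + 20 + 20 = 77.
One more candy then forces some flavor to 21, so 77 + 1 = 78.

78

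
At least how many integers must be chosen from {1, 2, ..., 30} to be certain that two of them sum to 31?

16

Partition {1, …, 30} into 15 pairs: {1,30}, {2,29}, …, {15,16}.
Choosing 15 integers — say the integers 1 through 15 — takes one from each pair and avoids the property.
Choosing 16 forces two into the same pair by pigeonhole, and those sum to 31. So 16.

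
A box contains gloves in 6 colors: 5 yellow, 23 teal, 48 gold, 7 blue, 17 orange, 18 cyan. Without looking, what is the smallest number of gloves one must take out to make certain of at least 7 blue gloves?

118

To avoid blue gloves as long as possible, exhaust the other 5 colors first.
The worst case draws every non-blue glove first: 5 + 23 + 48 + 17 + 18 = 111.
The next 7 draws are then forced to be blue, giving 111 + 7 = 118.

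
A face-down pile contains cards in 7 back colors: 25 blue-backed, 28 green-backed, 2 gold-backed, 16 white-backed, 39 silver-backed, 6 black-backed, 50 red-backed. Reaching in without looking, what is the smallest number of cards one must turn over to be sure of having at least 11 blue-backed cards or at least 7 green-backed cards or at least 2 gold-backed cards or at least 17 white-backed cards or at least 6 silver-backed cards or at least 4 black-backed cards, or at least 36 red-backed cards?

Each of the 7 back colors has its own threshold; avoid all of them simultaneously.
The worst case stops just short of every target: 10 blue-backed, 6 green-backed, 1 gold-backed, 16 white-backed, 5 silver-backed, 3 black-backed, 35 red-backed — 10 + 6 + 1 + 16 + 5 + 3 + 35 = 76 cards.
One more card must push some back color to its target, so 76 + 1 = 77.

77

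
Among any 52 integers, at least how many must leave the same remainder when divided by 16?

The 52 integers fall into 16 residue classes modulo 16.
If each of the 16 residue classes modulo 16 held at most 3, the total would be at most 16 × 3 = 48 < 52, a contradiction.
So at least one holds ⌈52/16⌉ = 4.

4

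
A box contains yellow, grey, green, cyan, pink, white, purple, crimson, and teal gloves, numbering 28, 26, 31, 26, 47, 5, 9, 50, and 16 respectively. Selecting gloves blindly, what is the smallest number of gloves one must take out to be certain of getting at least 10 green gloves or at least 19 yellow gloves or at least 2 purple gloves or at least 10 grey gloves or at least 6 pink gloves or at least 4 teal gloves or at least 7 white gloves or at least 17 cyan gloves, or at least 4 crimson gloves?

70

Each of the 9 colors has its own threshold; avoid all of them simultaneously.
The worst case stops just short of every target: 18 yellow, 9 grey, 9 green, 16 cyan, 5 pink, all 5 white, 1 purple, 3 crimson, 3 teal — 18 + 9 + 9 + 16 + 5 + 5 + 1 + 3 + 3 = 69 gloves.
One more glove must push some color to its target, so 69 + 1 = 70.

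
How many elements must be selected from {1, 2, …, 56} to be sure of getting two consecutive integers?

Partition {1, …, 56} into 28 pairs: {1,2}, {3,4}, …, {55,56}.
Choosing 28 integers — say the 28 even numbers 2, 4, …, 56 — takes one from each pair and avoids the property.
Choosing 29 forces two into the same pair by pigeonhole, and those are consecutive. So 29.

29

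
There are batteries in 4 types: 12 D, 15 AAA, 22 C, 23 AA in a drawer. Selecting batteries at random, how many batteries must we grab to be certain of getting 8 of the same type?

29

The worst case takes 7 batteries of each type without reaching 8 of any: 4 × 7 = 28.
The next battery must bring some type to 8, so 28 + 1 = 29.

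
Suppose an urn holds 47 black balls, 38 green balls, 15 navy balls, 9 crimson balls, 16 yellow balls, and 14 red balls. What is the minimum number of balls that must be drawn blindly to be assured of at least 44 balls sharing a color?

136

In the worst case we take at most 43 of each color, but all 38 green, all 15 navy, all 9 crimson, all 16 yellow, and all 14 red (fewer than 43), giving 43 + 38 + 15 + 9 + 16 + 14 = 135.
One more ball then forces some color to 44, so 135 + 1 = 136.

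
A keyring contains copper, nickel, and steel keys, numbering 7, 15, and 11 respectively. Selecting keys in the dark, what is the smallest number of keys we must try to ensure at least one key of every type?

27

The hardest type to obtain is copper: we could draw every other key first — 33 − 7 = 26 keys — without a single copper one.
The next draw must be copper, so 26 + 1 = 27.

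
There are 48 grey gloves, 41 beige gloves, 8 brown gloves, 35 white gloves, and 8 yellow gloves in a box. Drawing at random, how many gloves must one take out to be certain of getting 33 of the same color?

Treat the 5 colors as pigeonholes.
In the worst case we take at most 32 of each color, but all 8 brown and all 8 yellow (fewer than 32), giving 32 + 32 + 8 + 32 + 8 = 112.
One more glove then forces some color to 33, so 112 + 1 = 113.

113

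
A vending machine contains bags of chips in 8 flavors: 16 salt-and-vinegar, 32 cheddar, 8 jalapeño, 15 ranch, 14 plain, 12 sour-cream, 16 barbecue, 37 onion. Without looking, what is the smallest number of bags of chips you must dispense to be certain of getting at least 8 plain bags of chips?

144

The worst case draws every non-plain bag of chips first: 16 + 32 + 8 + 15 + 12 + 16 + 37 = 136.
The next 8 draws are then forced to be plain, giving 136 + 8 = 144.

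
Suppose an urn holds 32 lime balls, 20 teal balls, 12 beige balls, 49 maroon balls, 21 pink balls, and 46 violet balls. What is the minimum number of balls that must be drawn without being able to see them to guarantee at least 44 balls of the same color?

172

Treat the 6 colors as pigeonholes.
In the worst case we take at most 43 of each color, but all 32 lime, all 20 teal, all 12 beige, and all 21 pink (fewer than 43), giving 32 + 20 + 12 + 43 + 21 + 43 = 171.
One more ball then forces some color to 44, so 171 + 1 = 172.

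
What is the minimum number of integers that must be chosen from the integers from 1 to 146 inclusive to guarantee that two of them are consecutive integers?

74

Partition {1, …, 146} into 73 pairs: {1,2}, {3,4}, …, {145,146}.
Choosing 73 integers — say the 73 even numbers 2, 4, …, 146 — takes one from each pair and avoids the property.
Choosing 74 forces two into the same pair by pigeonhole, and those are consecutive. So 74.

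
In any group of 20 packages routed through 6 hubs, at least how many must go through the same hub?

The 20 packages fall into 6 hubs.
If each of the 6 hubs held at most 3, the total would be at most 6 × 3 = 18 < 20, a contradiction.
So at least one holds ⌈20/6⌉ = 4.

4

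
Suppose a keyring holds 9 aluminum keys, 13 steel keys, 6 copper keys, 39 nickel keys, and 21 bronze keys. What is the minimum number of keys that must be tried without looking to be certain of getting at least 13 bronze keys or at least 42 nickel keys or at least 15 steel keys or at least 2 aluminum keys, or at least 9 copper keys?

72

Each of the 5 types has its own threshold; avoid all of them simultaneously.
The worst case stops just short of every target: 1 aluminum, all 13 steel, all 6 copper, all 39 nickel, 12 bronze — 1 + 13 + 6 + 39 + 12 = 71 keys.
One more key must push some type to its target, so 71 + 1 = 72.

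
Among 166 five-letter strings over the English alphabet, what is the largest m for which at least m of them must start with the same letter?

There are 26 possible first letters, which serve as the pigeonholes.
If each of the 26 possible first letters held at most 6, the total would be at most 26 × 6 = 156 < 166, a contradiction.
So at least one holds ⌈166/26⌉ = 7.

7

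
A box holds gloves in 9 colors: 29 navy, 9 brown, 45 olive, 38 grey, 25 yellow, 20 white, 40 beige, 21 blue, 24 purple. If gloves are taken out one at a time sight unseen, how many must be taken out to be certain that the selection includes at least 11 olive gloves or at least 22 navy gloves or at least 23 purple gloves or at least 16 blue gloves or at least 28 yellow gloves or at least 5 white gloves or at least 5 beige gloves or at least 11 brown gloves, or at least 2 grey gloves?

Each of the 9 colors has its own threshold; avoid all of them simultaneously.
The worst case stops just short of every target: 21 navy, all 9 brown, 10 olive, 1 grey, all 25 yellow, 4 white, 4 beige, 15 blue, 22 purple — 21 + 9 + 10 + 1 + 25 + 4 + 4 + 15 + 22 = 111 gloves.
One more glove must push some color to its target, so 111 + 1 = 112.

112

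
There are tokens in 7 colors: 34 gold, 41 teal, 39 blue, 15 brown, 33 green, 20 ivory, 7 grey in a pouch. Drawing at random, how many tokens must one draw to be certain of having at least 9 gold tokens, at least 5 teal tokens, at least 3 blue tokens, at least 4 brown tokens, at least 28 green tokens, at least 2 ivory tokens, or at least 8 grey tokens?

53

The worst case stops just short of every target: 8 gold, 4 teal, 2 blue, 3 brown, 27 green, 1 ivory, 7 grey — 8 + 4 + 2 + 3 + 27 + 1 + 7 = 52 tokens.
One more token must push some color to its target, so 52 + 1 = 53.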